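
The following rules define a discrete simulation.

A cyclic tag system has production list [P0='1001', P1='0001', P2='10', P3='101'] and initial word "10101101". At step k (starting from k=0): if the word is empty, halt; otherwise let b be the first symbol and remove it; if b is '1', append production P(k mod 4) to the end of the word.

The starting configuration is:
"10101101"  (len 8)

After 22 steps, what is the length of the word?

24

0) "10101101"  (len 8)
1) "01011011001"  (len 11)
2) "1011011001"  (len 10)
3) "01101100110"  (len 11)
4) "1101100110"  (len 10)
5) "1011001101001"  (len 13)
6) "0110011010010001"  (len 16)
7) "110011010010001"  (len 15)
8) "10011010010001101"  (len 17)
9) "00110100100011011001"  (len 20)
10) "0110100100011011001"  (len 19)
11) "110100100011011001"  (len 18)
12) "10100100011011001101"  (len 20)
13) "01001000110110011011001"  (len 23)
14) "1001000110110011011001"  (len 22)
15) "00100011011001101100110"  (len 23)
16) "0100011011001101100110"  (len 22)
17) "100011011001101100110"  (len 21)
18) "000110110011011001100001"  (len 24)
19) "00110110011011001100001"  (len 23)
20) "0110110011011001100001"  (len 22)
21) "110110011011001100001"  (len 21)
22) "101100110110011000010001"  (len 24)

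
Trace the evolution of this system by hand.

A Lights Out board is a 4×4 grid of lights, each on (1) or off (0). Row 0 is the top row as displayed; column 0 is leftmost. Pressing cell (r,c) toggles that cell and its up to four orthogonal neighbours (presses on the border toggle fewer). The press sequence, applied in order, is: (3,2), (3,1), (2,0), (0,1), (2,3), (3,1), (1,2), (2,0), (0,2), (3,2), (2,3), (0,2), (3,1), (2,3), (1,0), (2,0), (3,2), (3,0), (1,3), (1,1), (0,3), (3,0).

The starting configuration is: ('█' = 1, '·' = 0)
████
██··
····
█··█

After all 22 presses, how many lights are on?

k=0  ████
██··
····
█··█
k=1  ████
██··
··█·
███·
k=2  ████
██··
·██·
····
k=3  ████
·█··
█·█·
█···
k=4  ···█
····
█·█·
█···
k=5  ···█
···█
█··█
█··█
k=6  ···█
···█
██·█
·███
k=7  ··██
·██·
████
·███
k=8  ··██
███·
··██
████
k=9  ·█··
██··
··██
████
k=10  ·█··
██··
···█
█···
k=11  ·█··
██·█
··█·
█··█
k=12  ··██
████
··█·
█··█
k=13  ··██
████
·██·
·███
k=14  ··██
███·
·█·█
·██·
k=15  █·██
··█·
██·█
·██·
k=16  █·██
█·█·
···█
███·
k=17  █·██
█·█·
··██
█··█
k=18  █·██
█·█·
█·██
·█·█
k=19  █·█·
█··█
█·█·
·█·█
k=20  ███·
·███
███·
·█·█
k=21  ██·█
·██·
███·
·█·█
k=22  ██·█
·██·
·██·
█··█

9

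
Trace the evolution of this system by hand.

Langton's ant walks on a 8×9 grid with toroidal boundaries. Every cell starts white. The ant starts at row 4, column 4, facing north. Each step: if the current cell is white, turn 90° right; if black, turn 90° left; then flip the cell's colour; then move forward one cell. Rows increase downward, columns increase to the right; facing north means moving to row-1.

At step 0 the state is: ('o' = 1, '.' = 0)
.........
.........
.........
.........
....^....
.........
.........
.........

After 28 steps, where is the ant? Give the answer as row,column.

6,2

gen 0: .........
.........
.........
.........
....^....
.........
.........
.........
gen 1: .........
.........
.........
.........
....o>...
.........
.........
.........
gen 2: .........
.........
.........
.........
....oo...
.....v...
.........
.........
gen 3: .........
.........
.........
.........
....oo...
....<o...
.........
.........
gen 4: .........
.........
.........
.........
....^o...
....oo...
.........
.........
gen 5: .........
.........
.........
.........
...<.o...
....oo...
.........
.........
gen 6: .........
.........
.........
...^.....
...o.o...
....oo...
.........
.........
gen 7: .........
.........
.........
...o>....
...o.o...
....oo...
.........
.........
gen 8: .........
.........
.........
...oo....
...ovo...
....oo...
.........
.........
gen 9: .........
.........
.........
...oo....
...<oo...
....oo...
.........
.........
gen 10: .........
.........
.........
...oo....
....oo...
...voo...
.........
.........
gen 11: .........
.........
.........
...oo....
....oo...
..<ooo...
.........
.........
gen 12: .........
.........
.........
...oo....
..^.oo...
..oooo...
.........
.........
gen 13: .........
.........
.........
...oo....
..o>oo...
..oooo...
.........
.........
gen 14: .........
.........
.........
...oo....
..oooo...
..ovoo...
.........
.........
gen 15: .........
.........
.........
...oo....
..oooo...
..o.>o...
.........
.........
gen 16: .........
.........
.........
...oo....
..oo^o...
..o..o...
.........
.........
gen 17: .........
.........
.........
...oo....
..o<.o...
..o..o...
.........
.........
gen 18: .........
.........
.........
...oo....
..o..o...
..ov.o...
.........
.........
gen 19: .........
.........
.........
...oo....
..o..o...
..<o.o...
.........
.........
gen 20: .........
.........
.........
...oo....
..o..o...
...o.o...
..v......
.........
gen 21: .........
.........
.........
...oo....
..o..o...
...o.o...
.<o......
.........
gen 22: .........
.........
.........
...oo....
..o..o...
.^.o.o...
.oo......
.........
gen 23: .........
.........
.........
...oo....
..o..o...
.o>o.o...
.oo......
.........
gen 24: .........
.........
.........
...oo....
..o..o...
.ooo.o...
.ov......
.........
gen 25: .........
.........
.........
...oo....
..o..o...
.ooo.o...
.o.>.....
.........
gen 26: .........
.........
.........
...oo....
..o..o...
.ooo.o...
.o.o.....
...v.....
gen 27: .........
.........
.........
...oo....
..o..o...
.ooo.o...
.o.o.....
..<o.....
gen 28: .........
.........
.........
...oo....
..o..o...
.ooo.o...
.o^o.....
..oo.....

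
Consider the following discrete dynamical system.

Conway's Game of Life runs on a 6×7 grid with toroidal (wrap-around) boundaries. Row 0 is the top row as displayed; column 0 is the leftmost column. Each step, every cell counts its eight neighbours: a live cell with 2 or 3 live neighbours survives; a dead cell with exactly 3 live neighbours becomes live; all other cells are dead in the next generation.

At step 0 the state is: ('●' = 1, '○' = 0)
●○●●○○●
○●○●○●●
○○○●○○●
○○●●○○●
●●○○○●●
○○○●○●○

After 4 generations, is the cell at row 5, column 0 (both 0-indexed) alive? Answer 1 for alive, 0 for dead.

k=0  ●○●●○○●
○●○●○●●
○○○●○○●
○○●●○○●
●●○○○●●
○○○●○●○
k=1  ●●○●○○○
○●○●○●○
○○○●○○●
○●●●●○○
●●○●○●○
○○○●○●○
k=2  ●●○●○○●
○●○●○○●
●●○○○●○
○●○○○●●
●●○○○●●
○○○●○○○
k=3  ○●○●●○●
○○○○●●○
○●○○●●○
○○●○●○○
○●●○●●○
○○○○●●○
k=4  ○○○●○○●
●○●○○○●
○○○○○○○
○○●○○○○
○●●○○○○
●●○○○○●

1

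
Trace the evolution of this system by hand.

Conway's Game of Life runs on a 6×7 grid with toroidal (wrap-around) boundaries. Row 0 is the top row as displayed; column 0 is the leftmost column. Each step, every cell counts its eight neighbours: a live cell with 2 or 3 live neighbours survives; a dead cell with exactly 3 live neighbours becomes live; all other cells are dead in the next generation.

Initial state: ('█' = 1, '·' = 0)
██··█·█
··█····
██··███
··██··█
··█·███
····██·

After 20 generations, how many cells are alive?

9

0) ██··█·█
··█····
██··███
··██··█
··█·███
····██·
1) ██·██·█
··███··
██··███
··█····
··█···█
·█·····
2) ██··██·
·······
██··███
··██···
·██····
·█·█·██
3) ███·██·
·······
███████
···████
██··█··
···█·██
4) ██████·
·······
███····
·······
█·█····
···█···
5) ·████··
····█·█
·█·····
█·█····
·······
█·····█
6) ·████·█
██··██·
██·····
·█·····
██····█
████···
7) ······█
····██·
··█···█
··█···█
······█
····██·
8) ······█
·····██
···█··█
█····██
······█
·····██
9) █······
█····██
····█··
█····█·
·······
█····██
10) ·█·····
█····██
█···█··
·······
█····█·
█·····█
11) ·█···█·
██···██
█····█·
······█
█······
██····█
12) ··█··█·
·█··██·
·█···█·
█·····█
·█·····
·█····█
13) ███·███
·██·███
·█··██·
██····█
·█····█
███····
14) ····█··
·······
···██··
·██···█
······█
···█···
15) ·······
···██··
··██···
█·██·█·
█·█····
·······
16) ·······
··███··
·█·····
····█·█
··██··█
·······
17) ···█···
··██···
··█·██·
█·██·█·
···█·█·
·······
18) ··██···
··█····
·····██
·██··█·
··██··█
····█··
19) ··██···
··██···
·██··██
██████·
·█████·
····█··
20) ··█·█··
····█··
·····██
·······
█·····█
·█···█·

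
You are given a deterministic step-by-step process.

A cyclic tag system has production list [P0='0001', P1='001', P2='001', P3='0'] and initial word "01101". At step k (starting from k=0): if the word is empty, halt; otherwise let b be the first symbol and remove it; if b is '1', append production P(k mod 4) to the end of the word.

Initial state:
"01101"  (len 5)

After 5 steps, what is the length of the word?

gen 0: "01101"  (len 5)
gen 1: "1101"  (len 4)
gen 2: "101001"  (len 6)
gen 3: "01001001"  (len 8)
gen 4: "1001001"  (len 7)
gen 5: "0010010001"  (len 10)

10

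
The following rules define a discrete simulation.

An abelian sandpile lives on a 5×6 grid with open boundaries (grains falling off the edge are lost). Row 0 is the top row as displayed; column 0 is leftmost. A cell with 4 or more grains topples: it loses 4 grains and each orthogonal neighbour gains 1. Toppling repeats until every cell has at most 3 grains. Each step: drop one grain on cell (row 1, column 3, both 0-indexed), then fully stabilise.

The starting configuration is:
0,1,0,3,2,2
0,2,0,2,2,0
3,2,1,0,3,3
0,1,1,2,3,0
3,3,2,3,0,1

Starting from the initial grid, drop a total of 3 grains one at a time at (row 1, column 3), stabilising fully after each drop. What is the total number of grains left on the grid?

47

k=0  0,1,0,3,2,2
0,2,0,2,2,0
3,2,1,0,3,3
0,1,1,2,3,0
3,3,2,3,0,1
k=1  0,1,0,3,2,2
0,2,0,3,2,0
3,2,1,0,3,3
0,1,1,2,3,0
3,3,2,3,0,1
k=2  0,1,1,0,3,2
0,2,1,1,3,0
3,2,1,1,3,3
0,1,1,2,3,0
3,3,2,3,0,1
k=3  0,1,1,0,3,2
0,2,1,2,3,0
3,2,1,1,3,3
0,1,1,2,3,0
3,3,2,3,0,1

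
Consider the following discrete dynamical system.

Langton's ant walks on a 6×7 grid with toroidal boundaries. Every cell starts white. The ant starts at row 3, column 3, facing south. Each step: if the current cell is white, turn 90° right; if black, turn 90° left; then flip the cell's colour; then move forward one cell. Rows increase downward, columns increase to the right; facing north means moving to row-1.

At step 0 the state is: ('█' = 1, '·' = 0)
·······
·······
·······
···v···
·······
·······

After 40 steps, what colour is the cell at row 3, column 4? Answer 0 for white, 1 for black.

k=0  ·······
·······
·······
···v···
·······
·······
k=1  ·······
·······
·······
··<█···
·······
·······
k=2  ·······
·······
··^····
··██···
·······
·······
k=3  ·······
·······
··█>···
··██···
·······
·······
k=4  ·······
·······
··██···
··█v···
·······
·······
k=5  ·······
·······
··██···
··█·>··
·······
·······
k=6  ·······
·······
··██···
··█·█··
····v··
·······
k=7  ·······
·······
··██···
··█·█··
···<█··
·······
k=8  ·······
·······
··██···
··█^█··
···██··
·······
k=9  ·······
·······
··██···
··██>··
···██··
·······
k=10  ·······
·······
··██^··
··██···
···██··
·······
k=11  ·······
·······
··███>·
··██···
···██··
·······
k=12  ·······
·······
··████·
··██·v·
···██··
·······
k=13  ·······
·······
··████·
··██<█·
···██··
·······
k=14  ·······
·······
··██^█·
··████·
···██··
·······
k=15  ·······
·······
··█<·█·
··████·
···██··
·······
k=16  ·······
·······
··█··█·
··█v██·
···██··
·······
k=17  ·······
·······
··█··█·
··█·>█·
···██··
·······
k=18  ·······
·······
··█·^█·
··█··█·
···██··
·······
k=19  ·······
·······
··█·█>·
··█··█·
···██··
·······
k=20  ·······
·····^·
··█·█··
··█··█·
···██··
·······
k=21  ·······
·····█>
··█·█··
··█··█·
···██··
·······
k=22  ·······
·····██
··█·█·v
··█··█·
···██··
·······
k=23  ·······
·····██
··█·█<█
··█··█·
···██··
·······
k=24  ·······
·····^█
··█·███
··█··█·
···██··
·······
k=25  ·······
····<·█
··█·███
··█··█·
···██··
·······
k=26  ····^··
····█·█
··█·███
··█··█·
···██··
·······
k=27  ····█>·
····█·█
··█·███
··█··█·
···██··
·······
k=28  ····██·
····█v█
··█·███
··█··█·
···██··
·······
k=29  ····██·
····<██
··█·███
··█··█·
···██··
·······
k=30  ····██·
·····██
··█·v██
··█··█·
···██··
·······
k=31  ····██·
·····██
··█··>█
··█··█·
···██··
·······
k=32  ····██·
·····^█
··█···█
··█··█·
···██··
·······
k=33  ····██·
····<·█
··█···█
··█··█·
···██··
·······
k=34  ····^█·
····█·█
··█···█
··█··█·
···██··
·······
k=35  ···<·█·
····█·█
··█···█
··█··█·
···██··
·······
k=36  ···█·█·
····█·█
··█···█
··█··█·
···██··
···^···
k=37  ···█·█·
····█·█
··█···█
··█··█·
···██··
···█>··
k=38  ···█v█·
····█·█
··█···█
··█··█·
···██··
···██··
k=39  ···<██·
····█·█
··█···█
··█··█·
···██··
···██··
k=40  ····██·
···v█·█
··█···█
··█··█·
···██··
···██··

0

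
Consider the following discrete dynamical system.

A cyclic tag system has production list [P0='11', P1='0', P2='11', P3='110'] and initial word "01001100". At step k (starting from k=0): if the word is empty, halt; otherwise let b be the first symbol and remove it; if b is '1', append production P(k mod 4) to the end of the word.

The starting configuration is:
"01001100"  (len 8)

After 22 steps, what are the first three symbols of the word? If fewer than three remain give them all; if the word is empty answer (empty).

t=0: "01001100"  (len 8)
t=1: "1001100"  (len 7)
t=2: "0011000"  (len 7)
t=3: "011000"  (len 6)
t=4: "11000"  (len 5)
t=5: "100011"  (len 6)
t=6: "000110"  (len 6)
t=7: "00110"  (len 5)
t=8: "0110"  (len 4)
t=9: "110"  (len 3)
t=10: "100"  (len 3)
t=11: "0011"  (len 4)
t=12: "011"  (len 3)
t=13: "11"  (len 2)
t=14: "10"  (len 2)
t=15: "011"  (len 3)
t=16: "11"  (len 2)
t=17: "111"  (len 3)
t=18: "110"  (len 3)
t=19: "1011"  (len 4)
t=20: "011110"  (len 6)
t=21: "11110"  (len 5)
t=22: "11100"  (len 5)

111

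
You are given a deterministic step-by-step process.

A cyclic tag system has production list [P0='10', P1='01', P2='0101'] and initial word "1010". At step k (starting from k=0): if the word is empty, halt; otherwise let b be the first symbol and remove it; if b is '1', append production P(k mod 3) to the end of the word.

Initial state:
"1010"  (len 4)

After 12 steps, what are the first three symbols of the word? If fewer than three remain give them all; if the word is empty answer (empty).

step 0: "1010"  (len 4)
step 1: "01010"  (len 5)
step 2: "1010"  (len 4)
step 3: "0100101"  (len 7)
step 4: "100101"  (len 6)
step 5: "0010101"  (len 7)
step 6: "010101"  (len 6)
step 7: "10101"  (len 5)
step 8: "010101"  (len 6)
step 9: "10101"  (len 5)
step 10: "010110"  (len 6)
step 11: "10110"  (len 5)
step 12: "01100101"  (len 8)

011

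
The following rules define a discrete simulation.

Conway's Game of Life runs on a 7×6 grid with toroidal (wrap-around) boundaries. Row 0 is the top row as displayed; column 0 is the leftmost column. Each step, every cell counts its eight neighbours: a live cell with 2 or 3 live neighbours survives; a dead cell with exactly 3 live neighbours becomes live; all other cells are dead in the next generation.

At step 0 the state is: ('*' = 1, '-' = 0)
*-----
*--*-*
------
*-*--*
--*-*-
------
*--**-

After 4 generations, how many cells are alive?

13

[0] *-----
*--*-*
------
*-*--*
--*-*-
------
*--**-
[1] **-*--
*----*
-*--*-
-*-*-*
-*-*-*
----**
-----*
[2] -*--*-
--*-**
-**-*-
-*-*-*
---*-*
-----*
-----*
[3] *--**-
*-*-**
-*----
-*-*-*
--*--*
*----*
*---**
[4] ------
*-*-*-
-*-*--
-*--*-
-**--*
-*----
-*-*--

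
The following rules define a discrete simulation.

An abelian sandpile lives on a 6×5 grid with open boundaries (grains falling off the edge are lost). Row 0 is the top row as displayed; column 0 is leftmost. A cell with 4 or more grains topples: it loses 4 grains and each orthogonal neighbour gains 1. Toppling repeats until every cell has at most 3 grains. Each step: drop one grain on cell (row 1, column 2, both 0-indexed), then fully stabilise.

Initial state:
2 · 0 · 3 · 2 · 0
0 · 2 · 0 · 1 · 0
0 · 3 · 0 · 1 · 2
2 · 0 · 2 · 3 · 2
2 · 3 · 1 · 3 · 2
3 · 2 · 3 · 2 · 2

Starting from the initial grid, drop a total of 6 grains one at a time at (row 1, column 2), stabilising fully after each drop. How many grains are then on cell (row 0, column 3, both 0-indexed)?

3

step 0: 2 · 0 · 3 · 2 · 0
0 · 2 · 0 · 1 · 0
0 · 3 · 0 · 1 · 2
2 · 0 · 2 · 3 · 2
2 · 3 · 1 · 3 · 2
3 · 2 · 3 · 2 · 2
step 1: 2 · 0 · 3 · 2 · 0
0 · 2 · 1 · 1 · 0
0 · 3 · 0 · 1 · 2
2 · 0 · 2 · 3 · 2
2 · 3 · 1 · 3 · 2
3 · 2 · 3 · 2 · 2
step 2: 2 · 0 · 3 · 2 · 0
0 · 2 · 2 · 1 · 0
0 · 3 · 0 · 1 · 2
2 · 0 · 2 · 3 · 2
2 · 3 · 1 · 3 · 2
3 · 2 · 3 · 2 · 2
step 3: 2 · 0 · 3 · 2 · 0
0 · 2 · 3 · 1 · 0
0 · 3 · 0 · 1 · 2
2 · 0 · 2 · 3 · 2
2 · 3 · 1 · 3 · 2
3 · 2 · 3 · 2 · 2
step 4: 2 · 1 · 0 · 3 · 0
0 · 3 · 1 · 2 · 0
0 · 3 · 1 · 1 · 2
2 · 0 · 2 · 3 · 2
2 · 3 · 1 · 3 · 2
3 · 2 · 3 · 2 · 2
step 5: 2 · 1 · 0 · 3 · 0
0 · 3 · 2 · 2 · 0
0 · 3 · 1 · 1 · 2
2 · 0 · 2 · 3 · 2
2 · 3 · 1 · 3 · 2
3 · 2 · 3 · 2 · 2
step 6: 2 · 1 · 0 · 3 · 0
0 · 3 · 3 · 2 · 0
0 · 3 · 1 · 1 · 2
2 · 0 · 2 · 3 · 2
2 · 3 · 1 · 3 · 2
3 · 2 · 3 · 2 · 2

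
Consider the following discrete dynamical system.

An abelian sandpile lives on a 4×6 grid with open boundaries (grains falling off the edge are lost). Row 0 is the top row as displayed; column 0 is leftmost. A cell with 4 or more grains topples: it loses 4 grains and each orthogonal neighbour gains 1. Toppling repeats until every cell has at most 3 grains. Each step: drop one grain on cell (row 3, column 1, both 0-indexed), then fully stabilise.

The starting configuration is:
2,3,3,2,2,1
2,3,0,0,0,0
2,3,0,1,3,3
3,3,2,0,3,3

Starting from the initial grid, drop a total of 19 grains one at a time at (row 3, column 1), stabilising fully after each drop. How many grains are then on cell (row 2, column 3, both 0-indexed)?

2

step 0: 2,3,3,2,2,1
2,3,0,0,0,0
2,3,0,1,3,3
3,3,2,0,3,3
step 1: 0,2,0,3,2,1
1,2,2,0,0,0
1,2,1,1,3,3
1,2,3,0,3,3
step 2: 0,2,0,3,2,1
1,2,2,0,0,0
1,2,1,1,3,3
1,3,3,0,3,3
step 3: 0,2,0,3,2,1
1,2,2,0,0,0
1,3,2,1,3,3
2,1,0,1,3,3
step 4: 0,2,0,3,2,1
1,2,2,0,0,0
1,3,2,1,3,3
2,2,0,1,3,3
step 5: 0,2,0,3,2,1
1,2,2,0,0,0
1,3,2,1,3,3
2,3,0,1,3,3
step 6: 0,2,0,3,2,1
1,3,2,0,0,0
2,0,3,1,3,3
3,1,1,1,3,3
step 7: 0,2,0,3,2,1
1,3,2,0,0,0
2,0,3,1,3,3
3,2,1,1,3,3
step 8: 0,2,0,3,2,1
1,3,2,0,0,0
2,0,3,1,3,3
3,3,1,1,3,3
step 9: 0,2,0,3,2,1
1,3,2,0,0,0
3,1,3,1,3,3
0,1,2,1,3,3
step 10: 0,2,0,3,2,1
1,3,2,0,0,0
3,1,3,1,3,3
0,2,2,1,3,3
step 11: 0,2,0,3,2,1
1,3,2,0,0,0
3,1,3,1,3,3
0,3,2,1,3,3
step 12: 0,2,0,3,2,1
1,3,2,0,0,0
3,2,3,1,3,3
1,0,3,1,3,3
step 13: 0,2,0,3,2,1
1,3,2,0,0,0
3,2,3,1,3,3
1,1,3,1,3,3
step 14: 0,2,0,3,2,1
1,3,2,0,0,0
3,2,3,1,3,3
1,2,3,1,3,3
step 15: 0,2,0,3,2,1
1,3,2,0,0,0
3,2,3,1,3,3
1,3,3,1,3,3
step 16: 0,3,1,3,2,1
3,1,0,1,0,0
0,2,2,2,3,3
3,2,1,2,3,3
step 17: 0,3,1,3,2,1
3,1,0,1,0,0
0,2,2,2,3,3
3,3,1,2,3,3
step 18: 0,3,1,3,2,1
3,1,0,1,0,0
1,3,2,2,3,3
0,1,2,2,3,3
step 19: 0,3,1,3,2,1
3,1,0,1,0,0
1,3,2,2,3,3
0,2,2,2,3,3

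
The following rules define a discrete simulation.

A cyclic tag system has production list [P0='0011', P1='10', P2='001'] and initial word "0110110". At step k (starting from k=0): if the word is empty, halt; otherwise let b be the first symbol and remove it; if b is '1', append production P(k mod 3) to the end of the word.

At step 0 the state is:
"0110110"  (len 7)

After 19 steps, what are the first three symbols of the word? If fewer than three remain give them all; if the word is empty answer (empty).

001

step 0: "0110110"  (len 7)
step 1: "110110"  (len 6)
step 2: "1011010"  (len 7)
step 3: "011010001"  (len 9)
step 4: "11010001"  (len 8)
step 5: "101000110"  (len 9)
step 6: "01000110001"  (len 11)
step 7: "1000110001"  (len 10)
step 8: "00011000110"  (len 11)
step 9: "0011000110"  (len 10)
step 10: "011000110"  (len 9)
step 11: "11000110"  (len 8)
step 12: "1000110001"  (len 10)
step 13: "0001100010011"  (len 13)
step 14: "001100010011"  (len 12)
step 15: "01100010011"  (len 11)
step 16: "1100010011"  (len 10)
step 17: "10001001110"  (len 11)
step 18: "0001001110001"  (len 13)
step 19: "001001110001"  (len 12)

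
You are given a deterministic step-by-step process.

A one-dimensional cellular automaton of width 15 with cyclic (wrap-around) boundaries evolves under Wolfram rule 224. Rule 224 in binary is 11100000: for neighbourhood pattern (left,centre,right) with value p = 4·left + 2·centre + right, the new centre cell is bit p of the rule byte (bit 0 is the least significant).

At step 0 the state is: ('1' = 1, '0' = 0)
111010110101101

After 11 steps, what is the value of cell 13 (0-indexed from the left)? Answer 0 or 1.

1

t=0: 111010110101101
t=1: 111101011010110
t=2: 011110101101011
t=3: 101111010110101
t=4: 110111101011010
t=5: 011011110101101
t=6: 101101111010110
t=7: 010110111101011
t=8: 101011011110101
t=9: 110101101111010
t=10: 011010110111101
t=11: 101101011011110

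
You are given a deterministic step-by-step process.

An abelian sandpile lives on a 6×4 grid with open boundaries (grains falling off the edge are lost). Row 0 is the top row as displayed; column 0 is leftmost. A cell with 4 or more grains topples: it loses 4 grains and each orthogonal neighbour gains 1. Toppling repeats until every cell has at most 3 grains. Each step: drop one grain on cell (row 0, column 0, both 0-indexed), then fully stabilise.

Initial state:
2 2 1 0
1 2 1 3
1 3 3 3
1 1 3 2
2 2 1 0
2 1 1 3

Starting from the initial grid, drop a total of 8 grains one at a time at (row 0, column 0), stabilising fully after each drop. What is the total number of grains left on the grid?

t=0: 2 2 1 0
1 2 1 3
1 3 3 3
1 1 3 2
2 2 1 0
2 1 1 3
t=1: 3 2 1 0
1 2 1 3
1 3 3 3
1 1 3 2
2 2 1 0
2 1 1 3
t=2: 0 3 1 0
2 2 1 3
1 3 3 3
1 1 3 2
2 2 1 0
2 1 1 3
t=3: 1 3 1 0
2 2 1 3
1 3 3 3
1 1 3 2
2 2 1 0
2 1 1 3
t=4: 2 3 1 0
2 2 1 3
1 3 3 3
1 1 3 2
2 2 1 0
2 1 1 3
t=5: 3 3 1 0
2 2 1 3
1 3 3 3
1 1 3 2
2 2 1 0
2 1 1 3
t=6: 1 0 2 0
3 3 1 3
1 3 3 3
1 1 3 2
2 2 1 0
2 1 1 3
t=7: 2 0 2 0
3 3 1 3
1 3 3 3
1 1 3 2
2 2 1 0
2 1 1 3
t=8: 3 0 2 0
3 3 1 3
1 3 3 3
1 1 3 2
2 2 1 0
2 1 1 3

44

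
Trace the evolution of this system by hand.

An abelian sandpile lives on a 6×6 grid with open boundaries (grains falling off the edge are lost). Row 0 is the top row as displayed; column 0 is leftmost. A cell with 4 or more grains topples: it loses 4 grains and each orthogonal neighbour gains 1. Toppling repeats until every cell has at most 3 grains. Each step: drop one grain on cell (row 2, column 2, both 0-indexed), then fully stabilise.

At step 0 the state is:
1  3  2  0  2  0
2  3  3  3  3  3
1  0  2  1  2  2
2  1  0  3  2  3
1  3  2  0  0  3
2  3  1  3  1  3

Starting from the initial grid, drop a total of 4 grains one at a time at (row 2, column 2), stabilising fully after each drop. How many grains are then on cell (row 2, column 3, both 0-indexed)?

3

gen 0: 1  3  2  0  2  0
2  3  3  3  3  3
1  0  2  1  2  2
2  1  0  3  2  3
1  3  2  0  0  3
2  3  1  3  1  3
gen 1: 1  3  2  0  2  0
2  3  3  3  3  3
1  0  3  1  2  2
2  1  0  3  2  3
1  3  2  0  0  3
2  3  1  3  1  3
gen 2: 2  1  0  2  3  1
3  1  3  1  1  0
1  2  1  3  3  3
2  1  1  3  2  3
1  3  2  0  0  3
2  3  1  3  1  3
gen 3: 2  1  0  2  3  1
3  1  3  1  1  0
1  2  2  3  3  3
2  1  1  3  2  3
1  3  2  0  0  3
2  3  1  3  1  3
gen 4: 2  1  0  2  3  1
3  1  3  1  1  0
1  2  3  3  3  3
2  1  1  3  2  3
1  3  2  0  0  3
2  3  1  3  1  3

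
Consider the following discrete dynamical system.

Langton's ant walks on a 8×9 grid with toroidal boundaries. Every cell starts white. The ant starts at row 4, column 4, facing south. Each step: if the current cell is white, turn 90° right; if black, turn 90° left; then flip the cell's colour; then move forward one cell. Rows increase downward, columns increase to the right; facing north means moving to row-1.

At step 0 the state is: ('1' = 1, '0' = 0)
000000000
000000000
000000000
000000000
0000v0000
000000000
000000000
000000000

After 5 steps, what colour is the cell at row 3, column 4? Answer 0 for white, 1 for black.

[0] 000000000
000000000
000000000
000000000
0000v0000
000000000
000000000
000000000
[1] 000000000
000000000
000000000
000000000
000<10000
000000000
000000000
000000000
[2] 000000000
000000000
000000000
000^00000
000110000
000000000
000000000
000000000
[3] 000000000
000000000
000000000
0001>0000
000110000
000000000
000000000
000000000
[4] 000000000
000000000
000000000
000110000
0001v0000
000000000
000000000
000000000
[5] 000000000
000000000
000000000
000110000
00010>000
000000000
000000000
000000000

1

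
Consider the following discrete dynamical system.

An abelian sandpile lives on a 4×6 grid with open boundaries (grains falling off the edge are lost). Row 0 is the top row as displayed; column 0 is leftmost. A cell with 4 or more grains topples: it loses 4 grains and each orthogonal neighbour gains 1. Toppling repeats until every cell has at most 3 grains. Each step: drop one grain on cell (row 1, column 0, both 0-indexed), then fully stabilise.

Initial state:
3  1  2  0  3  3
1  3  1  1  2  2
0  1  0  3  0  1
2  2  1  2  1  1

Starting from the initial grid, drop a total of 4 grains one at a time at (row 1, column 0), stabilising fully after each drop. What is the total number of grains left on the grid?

37

k=0  3  1  2  0  3  3
1  3  1  1  2  2
0  1  0  3  0  1
2  2  1  2  1  1
k=1  3  1  2  0  3  3
2  3  1  1  2  2
0  1  0  3  0  1
2  2  1  2  1  1
k=2  3  1  2  0  3  3
3  3  1  1  2  2
0  1  0  3  0  1
2  2  1  2  1  1
k=3  0  3  2  0  3  3
2  0  2  1  2  2
1  2  0  3  0  1
2  2  1  2  1  1
k=4  0  3  2  0  3  3
3  0  2  1  2  2
1  2  0  3  0  1
2  2  1  2  1  1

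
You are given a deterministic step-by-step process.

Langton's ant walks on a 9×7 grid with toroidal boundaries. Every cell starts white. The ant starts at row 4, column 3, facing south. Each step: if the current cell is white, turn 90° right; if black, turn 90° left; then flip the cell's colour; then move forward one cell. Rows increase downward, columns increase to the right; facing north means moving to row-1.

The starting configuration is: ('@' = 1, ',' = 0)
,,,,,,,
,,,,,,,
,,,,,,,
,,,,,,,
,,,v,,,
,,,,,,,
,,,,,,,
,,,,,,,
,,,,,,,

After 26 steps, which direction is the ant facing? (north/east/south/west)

north

gen 0: ,,,,,,,
,,,,,,,
,,,,,,,
,,,,,,,
,,,v,,,
,,,,,,,
,,,,,,,
,,,,,,,
,,,,,,,
gen 1: ,,,,,,,
,,,,,,,
,,,,,,,
,,,,,,,
,,<@,,,
,,,,,,,
,,,,,,,
,,,,,,,
,,,,,,,
gen 2: ,,,,,,,
,,,,,,,
,,,,,,,
,,^,,,,
,,@@,,,
,,,,,,,
,,,,,,,
,,,,,,,
,,,,,,,
gen 3: ,,,,,,,
,,,,,,,
,,,,,,,
,,@>,,,
,,@@,,,
,,,,,,,
,,,,,,,
,,,,,,,
,,,,,,,
gen 4: ,,,,,,,
,,,,,,,
,,,,,,,
,,@@,,,
,,@v,,,
,,,,,,,
,,,,,,,
,,,,,,,
,,,,,,,
gen 5: ,,,,,,,
,,,,,,,
,,,,,,,
,,@@,,,
,,@,>,,
,,,,,,,
,,,,,,,
,,,,,,,
,,,,,,,
gen 6: ,,,,,,,
,,,,,,,
,,,,,,,
,,@@,,,
,,@,@,,
,,,,v,,
,,,,,,,
,,,,,,,
,,,,,,,
gen 7: ,,,,,,,
,,,,,,,
,,,,,,,
,,@@,,,
,,@,@,,
,,,<@,,
,,,,,,,
,,,,,,,
,,,,,,,
gen 8: ,,,,,,,
,,,,,,,
,,,,,,,
,,@@,,,
,,@^@,,
,,,@@,,
,,,,,,,
,,,,,,,
,,,,,,,
gen 9: ,,,,,,,
,,,,,,,
,,,,,,,
,,@@,,,
,,@@>,,
,,,@@,,
,,,,,,,
,,,,,,,
,,,,,,,
gen 10: ,,,,,,,
,,,,,,,
,,,,,,,
,,@@^,,
,,@@,,,
,,,@@,,
,,,,,,,
,,,,,,,
,,,,,,,
gen 11: ,,,,,,,
,,,,,,,
,,,,,,,
,,@@@>,
,,@@,,,
,,,@@,,
,,,,,,,
,,,,,,,
,,,,,,,
gen 12: ,,,,,,,
,,,,,,,
,,,,,,,
,,@@@@,
,,@@,v,
,,,@@,,
,,,,,,,
,,,,,,,
,,,,,,,
gen 13: ,,,,,,,
,,,,,,,
,,,,,,,
,,@@@@,
,,@@<@,
,,,@@,,
,,,,,,,
,,,,,,,
,,,,,,,
gen 14: ,,,,,,,
,,,,,,,
,,,,,,,
,,@@^@,
,,@@@@,
,,,@@,,
,,,,,,,
,,,,,,,
,,,,,,,
gen 15: ,,,,,,,
,,,,,,,
,,,,,,,
,,@<,@,
,,@@@@,
,,,@@,,
,,,,,,,
,,,,,,,
,,,,,,,
gen 16: ,,,,,,,
,,,,,,,
,,,,,,,
,,@,,@,
,,@v@@,
,,,@@,,
,,,,,,,
,,,,,,,
,,,,,,,
gen 17: ,,,,,,,
,,,,,,,
,,,,,,,
,,@,,@,
,,@,>@,
,,,@@,,
,,,,,,,
,,,,,,,
,,,,,,,
gen 18: ,,,,,,,
,,,,,,,
,,,,,,,
,,@,^@,
,,@,,@,
,,,@@,,
,,,,,,,
,,,,,,,
,,,,,,,
gen 19: ,,,,,,,
,,,,,,,
,,,,,,,
,,@,@>,
,,@,,@,
,,,@@,,
,,,,,,,
,,,,,,,
,,,,,,,
gen 20: ,,,,,,,
,,,,,,,
,,,,,^,
,,@,@,,
,,@,,@,
,,,@@,,
,,,,,,,
,,,,,,,
,,,,,,,
gen 21: ,,,,,,,
,,,,,,,
,,,,,@>
,,@,@,,
,,@,,@,
,,,@@,,
,,,,,,,
,,,,,,,
,,,,,,,
gen 22: ,,,,,,,
,,,,,,,
,,,,,@@
,,@,@,v
,,@,,@,
,,,@@,,
,,,,,,,
,,,,,,,
,,,,,,,
gen 23: ,,,,,,,
,,,,,,,
,,,,,@@
,,@,@<@
,,@,,@,
,,,@@,,
,,,,,,,
,,,,,,,
,,,,,,,
gen 24: ,,,,,,,
,,,,,,,
,,,,,^@
,,@,@@@
,,@,,@,
,,,@@,,
,,,,,,,
,,,,,,,
,,,,,,,
gen 25: ,,,,,,,
,,,,,,,
,,,,<,@
,,@,@@@
,,@,,@,
,,,@@,,
,,,,,,,
,,,,,,,
,,,,,,,
gen 26: ,,,,,,,
,,,,^,,
,,,,@,@
,,@,@@@
,,@,,@,
,,,@@,,
,,,,,,,
,,,,,,,
,,,,,,,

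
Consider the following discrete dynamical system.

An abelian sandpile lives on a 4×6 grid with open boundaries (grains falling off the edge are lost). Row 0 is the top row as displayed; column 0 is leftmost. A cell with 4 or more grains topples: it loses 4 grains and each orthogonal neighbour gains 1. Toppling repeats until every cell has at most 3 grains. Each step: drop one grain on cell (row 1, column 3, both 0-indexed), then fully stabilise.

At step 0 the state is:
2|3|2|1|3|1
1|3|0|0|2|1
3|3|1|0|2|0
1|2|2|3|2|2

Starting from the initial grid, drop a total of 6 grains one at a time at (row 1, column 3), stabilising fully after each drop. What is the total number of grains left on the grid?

0) 2|3|2|1|3|1
1|3|0|0|2|1
3|3|1|0|2|0
1|2|2|3|2|2
1) 2|3|2|1|3|1
1|3|0|1|2|1
3|3|1|0|2|0
1|2|2|3|2|2
2) 2|3|2|1|3|1
1|3|0|2|2|1
3|3|1|0|2|0
1|2|2|3|2|2
3) 2|3|2|1|3|1
1|3|0|3|2|1
3|3|1|0|2|0
1|2|2|3|2|2
4) 2|3|2|2|3|1
1|3|1|0|3|1
3|3|1|1|2|0
1|2|2|3|2|2
5) 2|3|2|2|3|1
1|3|1|1|3|1
3|3|1|1|2|0
1|2|2|3|2|2
6) 2|3|2|2|3|1
1|3|1|2|3|1
3|3|1|1|2|0
1|2|2|3|2|2

46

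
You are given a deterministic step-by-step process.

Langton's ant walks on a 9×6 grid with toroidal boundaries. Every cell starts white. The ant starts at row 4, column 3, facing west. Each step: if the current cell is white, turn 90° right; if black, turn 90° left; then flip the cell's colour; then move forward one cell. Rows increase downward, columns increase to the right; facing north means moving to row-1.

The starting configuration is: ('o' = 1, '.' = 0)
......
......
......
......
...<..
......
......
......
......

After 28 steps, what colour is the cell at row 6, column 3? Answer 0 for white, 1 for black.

gen 0: ......
......
......
......
...<..
......
......
......
......
gen 1: ......
......
......
...^..
...o..
......
......
......
......
gen 2: ......
......
......
...o>.
...o..
......
......
......
......
gen 3: ......
......
......
...oo.
...ov.
......
......
......
......
gen 4: ......
......
......
...oo.
...<o.
......
......
......
......
gen 5: ......
......
......
...oo.
....o.
...v..
......
......
......
gen 6: ......
......
......
...oo.
....o.
..<o..
......
......
......
gen 7: ......
......
......
...oo.
..^.o.
..oo..
......
......
......
gen 8: ......
......
......
...oo.
..o>o.
..oo..
......
......
......
gen 9: ......
......
......
...oo.
..ooo.
..ov..
......
......
......
gen 10: ......
......
......
...oo.
..ooo.
..o.>.
......
......
......
gen 11: ......
......
......
...oo.
..ooo.
..o.o.
....v.
......
......
gen 12: ......
......
......
...oo.
..ooo.
..o.o.
...<o.
......
......
gen 13: ......
......
......
...oo.
..ooo.
..o^o.
...oo.
......
......
gen 14: ......
......
......
...oo.
..ooo.
..oo>.
...oo.
......
......
gen 15: ......
......
......
...oo.
..oo^.
..oo..
...oo.
......
......
gen 16: ......
......
......
...oo.
..o<..
..oo..
...oo.
......
......
gen 17: ......
......
......
...oo.
..o...
..ov..
...oo.
......
......
gen 18: ......
......
......
...oo.
..o...
..o.>.
...oo.
......
......
gen 19: ......
......
......
...oo.
..o...
..o.o.
...ov.
......
......
gen 20: ......
......
......
...oo.
..o...
..o.o.
...o.>
......
......
gen 21: ......
......
......
...oo.
..o...
..o.o.
...o.o
.....v
......
gen 22: ......
......
......
...oo.
..o...
..o.o.
...o.o
....<o
......
gen 23: ......
......
......
...oo.
..o...
..o.o.
...o^o
....oo
......
gen 24: ......
......
......
...oo.
..o...
..o.o.
...oo>
....oo
......
gen 25: ......
......
......
...oo.
..o...
..o.o^
...oo.
....oo
......
gen 26: ......
......
......
...oo.
..o...
>.o.oo
...oo.
....oo
......
gen 27: ......
......
......
...oo.
..o...
o.o.oo
v..oo.
....oo
......
gen 28: ......
......
......
...oo.
..o...
o.o.oo
o..oo<
....oo
......

1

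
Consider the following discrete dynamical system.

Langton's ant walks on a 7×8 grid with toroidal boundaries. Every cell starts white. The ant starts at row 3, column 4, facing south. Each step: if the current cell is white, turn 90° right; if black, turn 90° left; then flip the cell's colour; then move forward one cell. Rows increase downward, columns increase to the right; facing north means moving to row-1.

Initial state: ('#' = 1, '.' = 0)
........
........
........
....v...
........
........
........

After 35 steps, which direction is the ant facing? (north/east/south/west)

west

[0] ........
........
........
....v...
........
........
........
[1] ........
........
........
...<#...
........
........
........
[2] ........
........
...^....
...##...
........
........
........
[3] ........
........
...#>...
...##...
........
........
........
[4] ........
........
...##...
...#v...
........
........
........
[5] ........
........
...##...
...#.>..
........
........
........
[6] ........
........
...##...
...#.#..
.....v..
........
........
[7] ........
........
...##...
...#.#..
....<#..
........
........
[8] ........
........
...##...
...#^#..
....##..
........
........
[9] ........
........
...##...
...##>..
....##..
........
........
[10] ........
........
...##^..
...##...
....##..
........
........
[11] ........
........
...###>.
...##...
....##..
........
........
[12] ........
........
...####.
...##.v.
....##..
........
........
[13] ........
........
...####.
...##<#.
....##..
........
........
[14] ........
........
...##^#.
...####.
....##..
........
........
[15] ........
........
...#<.#.
...####.
....##..
........
........
[16] ........
........
...#..#.
...#v##.
....##..
........
........
[17] ........
........
...#..#.
...#.>#.
....##..
........
........
[18] ........
........
...#.^#.
...#..#.
....##..
........
........
[19] ........
........
...#.#>.
...#..#.
....##..
........
........
[20] ........
......^.
...#.#..
...#..#.
....##..
........
........
[21] ........
......#>
...#.#..
...#..#.
....##..
........
........
[22] ........
......##
...#.#.v
...#..#.
....##..
........
........
[23] ........
......##
...#.#<#
...#..#.
....##..
........
........
[24] ........
......^#
...#.###
...#..#.
....##..
........
........
[25] ........
.....<.#
...#.###
...#..#.
....##..
........
........
[26] .....^..
.....#.#
...#.###
...#..#.
....##..
........
........
[27] .....#>.
.....#.#
...#.###
...#..#.
....##..
........
........
[28] .....##.
.....#v#
...#.###
...#..#.
....##..
........
........
[29] .....##.
.....<##
...#.###
...#..#.
....##..
........
........
[30] .....##.
......##
...#.v##
...#..#.
....##..
........
........
[31] .....##.
......##
...#..>#
...#..#.
....##..
........
........
[32] .....##.
......^#
...#...#
...#..#.
....##..
........
........
[33] .....##.
.....<.#
...#...#
...#..#.
....##..
........
........
[34] .....^#.
.....#.#
...#...#
...#..#.
....##..
........
........
[35] ....<.#.
.....#.#
...#...#
...#..#.
....##..
........
........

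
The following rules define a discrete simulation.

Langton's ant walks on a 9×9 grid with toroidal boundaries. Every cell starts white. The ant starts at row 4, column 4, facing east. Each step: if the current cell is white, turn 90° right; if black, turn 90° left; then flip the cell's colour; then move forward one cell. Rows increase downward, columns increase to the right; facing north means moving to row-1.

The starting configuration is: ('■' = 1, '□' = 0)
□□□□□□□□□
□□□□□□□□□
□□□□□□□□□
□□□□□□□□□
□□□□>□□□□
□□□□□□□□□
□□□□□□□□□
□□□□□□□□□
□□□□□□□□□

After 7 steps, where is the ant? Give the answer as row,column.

step 0: □□□□□□□□□
□□□□□□□□□
□□□□□□□□□
□□□□□□□□□
□□□□>□□□□
□□□□□□□□□
□□□□□□□□□
□□□□□□□□□
□□□□□□□□□
step 1: □□□□□□□□□
□□□□□□□□□
□□□□□□□□□
□□□□□□□□□
□□□□■□□□□
□□□□v□□□□
□□□□□□□□□
□□□□□□□□□
□□□□□□□□□
step 2: □□□□□□□□□
□□□□□□□□□
□□□□□□□□□
□□□□□□□□□
□□□□■□□□□
□□□<■□□□□
□□□□□□□□□
□□□□□□□□□
□□□□□□□□□
step 3: □□□□□□□□□
□□□□□□□□□
□□□□□□□□□
□□□□□□□□□
□□□^■□□□□
□□□■■□□□□
□□□□□□□□□
□□□□□□□□□
□□□□□□□□□
step 4: □□□□□□□□□
□□□□□□□□□
□□□□□□□□□
□□□□□□□□□
□□□■>□□□□
□□□■■□□□□
□□□□□□□□□
□□□□□□□□□
□□□□□□□□□
step 5: □□□□□□□□□
□□□□□□□□□
□□□□□□□□□
□□□□^□□□□
□□□■□□□□□
□□□■■□□□□
□□□□□□□□□
□□□□□□□□□
□□□□□□□□□
step 6: □□□□□□□□□
□□□□□□□□□
□□□□□□□□□
□□□□■>□□□
□□□■□□□□□
□□□■■□□□□
□□□□□□□□□
□□□□□□□□□
□□□□□□□□□
step 7: □□□□□□□□□
□□□□□□□□□
□□□□□□□□□
□□□□■■□□□
□□□■□v□□□
□□□■■□□□□
□□□□□□□□□
□□□□□□□□□
□□□□□□□□□

4,5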